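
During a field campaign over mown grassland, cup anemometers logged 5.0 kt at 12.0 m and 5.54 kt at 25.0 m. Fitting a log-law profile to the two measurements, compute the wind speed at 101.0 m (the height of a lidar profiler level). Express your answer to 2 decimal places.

Log law: V ∝ ln(z/z₀). From the pair, with r = V₁/V₂ = 0.90253,
ln z₀ = (ln z₁ − r·ln z₂)/(1 − r) = (2.4849 − 0.90253×3.2189)/0.09747 = -4.3111 → z₀ = 0.01342 m
V₃ = V₁ · ln(z₃/z₀)/ln(z₁/z₀) = 5.0 × 8.9262/6.7960 = 6.5673 kt

6.57 kt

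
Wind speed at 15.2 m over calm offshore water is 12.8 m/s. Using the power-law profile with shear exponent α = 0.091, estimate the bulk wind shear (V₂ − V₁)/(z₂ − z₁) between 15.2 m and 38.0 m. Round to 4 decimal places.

0.0488 m/s/m

Power law: V₂ = V₁ · (z₂/z₁)^α = 12.8 × (2.5000)^0.091 = 13.9131 m/s
ΔV/Δz = (13.9131 − 12.8)/(38.0 − 15.2) = 1.1131/22.8000 = 0.04882 m/s/m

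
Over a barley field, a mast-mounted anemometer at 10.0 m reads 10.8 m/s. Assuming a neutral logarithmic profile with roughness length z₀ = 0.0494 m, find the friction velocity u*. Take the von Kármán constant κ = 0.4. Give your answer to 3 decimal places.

Log law: V(z) = (u*/κ) · ln(z/z₀) ⇒ u* = κ · V / ln(z/z₀)
u* = 0.4 × 10.8 / ln(10.0/0.0494) = 0.4 × 10.8 / 5.3104
   = 4.3200 / 5.3104 = 0.8135 m/s

u* ≈ 0.813 m/s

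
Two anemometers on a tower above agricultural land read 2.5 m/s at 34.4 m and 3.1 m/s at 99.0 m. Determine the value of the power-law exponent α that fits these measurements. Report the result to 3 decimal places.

Power law: V₂/V₁ = (z₂/z₁)^α ⇒ α = ln(V₂/V₁) / ln(z₂/z₁)
α = ln(3.1/2.5) / ln(99.0/34.4) = ln(1.2400) / ln(2.8779)
  = 0.21511 / 1.05706 = 0.20350

α ≈ 0.203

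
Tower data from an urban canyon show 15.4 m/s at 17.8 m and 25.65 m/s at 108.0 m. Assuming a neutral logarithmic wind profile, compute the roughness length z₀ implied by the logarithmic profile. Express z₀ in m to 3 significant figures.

Log law: V(z) ∝ ln(z/z₀). With r = V₁/V₂ = 15.4/25.65 = 0.60039,
r · ln(z₂/z₀) = ln(z₁/z₀) ⇒ ln z₀ = (ln z₁ − r·ln z₂)/(1 − r)
ln z₀ = (2.87920 − 0.60039×4.68213) / 0.39961 = 0.1704
z₀ = exp(0.1704) = 1.186 m

z₀ ≈ 1.19 m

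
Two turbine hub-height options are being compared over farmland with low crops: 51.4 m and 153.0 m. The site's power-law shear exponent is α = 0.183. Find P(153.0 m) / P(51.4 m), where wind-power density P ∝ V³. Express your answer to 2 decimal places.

1.82

Speed ratio: V_B/V_A = (z_B/z_A)^α = (153.0/51.4)^0.183 = (2.9767)^0.183 = 1.22093
Power-density ratio: P_B/P_A = (V_B/V_A)³ = (1.22093)³ = 1.82002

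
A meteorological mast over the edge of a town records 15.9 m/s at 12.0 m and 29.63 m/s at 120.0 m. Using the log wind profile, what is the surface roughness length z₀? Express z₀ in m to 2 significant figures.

Log law: V(z) ∝ ln(z/z₀). With r = V₁/V₂ = 15.9/29.63 = 0.53662,
r · ln(z₂/z₀) = ln(z₁/z₀) ⇒ ln z₀ = (ln z₁ − r·ln z₂)/(1 − r)
ln z₀ = (2.48491 − 0.53662×4.78749) / 0.46338 = -0.1816
z₀ = exp(-0.1816) = 0.8339 m

z₀ ≈ 0.83 m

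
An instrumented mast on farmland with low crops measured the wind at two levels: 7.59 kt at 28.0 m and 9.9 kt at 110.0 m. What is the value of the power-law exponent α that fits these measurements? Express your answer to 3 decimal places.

α ≈ 0.194

Power law: V₂/V₁ = (z₂/z₁)^α ⇒ α = ln(V₂/V₁) / ln(z₂/z₁)
α = ln(9.9/7.59) / ln(110.0/28.0) = ln(1.3043) / ln(3.9286)
  = 0.26570 / 1.36828 = 0.19419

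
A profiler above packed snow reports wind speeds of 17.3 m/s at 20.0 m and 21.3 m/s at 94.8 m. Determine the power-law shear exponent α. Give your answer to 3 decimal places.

α ≈ 0.134

Power law: V₂/V₁ = (z₂/z₁)^α ⇒ α = ln(V₂/V₁) / ln(z₂/z₁)
α = ln(21.3/17.3) / ln(94.8/20.0) = ln(1.2312) / ln(4.7400)
  = 0.20800 / 1.55604 = 0.13367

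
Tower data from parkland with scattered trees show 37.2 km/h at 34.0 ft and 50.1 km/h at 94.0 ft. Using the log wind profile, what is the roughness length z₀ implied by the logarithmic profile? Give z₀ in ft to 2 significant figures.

Log law: V(z) ∝ ln(z/z₀). With r = V₁/V₂ = 37.2/50.1 = 0.74251,
r · ln(z₂/z₀) = ln(z₁/z₀) ⇒ ln z₀ = (ln z₁ − r·ln z₂)/(1 − r)
ln z₀ = (3.52636 − 0.74251×4.54329) / 0.25749 = 0.5938
z₀ = exp(0.5938) = 1.811 ft

z₀ ≈ 1.8 ft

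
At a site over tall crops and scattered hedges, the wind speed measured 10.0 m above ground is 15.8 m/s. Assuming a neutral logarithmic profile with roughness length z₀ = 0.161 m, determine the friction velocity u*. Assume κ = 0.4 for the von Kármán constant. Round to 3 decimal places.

u* ≈ 1.531 m/s

Log law: V(z) = (u*/κ) · ln(z/z₀) ⇒ u* = κ · V / ln(z/z₀)
u* = 0.4 × 15.8 / ln(10.0/0.161) = 0.4 × 15.8 / 4.1289
   = 6.3200 / 4.1289 = 1.5307 m/s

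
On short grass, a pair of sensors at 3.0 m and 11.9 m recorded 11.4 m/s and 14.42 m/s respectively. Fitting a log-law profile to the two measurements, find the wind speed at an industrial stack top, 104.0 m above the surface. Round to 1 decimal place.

Log law: V ∝ ln(z/z₀). From the pair, with r = V₁/V₂ = 0.79057,
ln z₀ = (ln z₁ − r·ln z₂)/(1 − r) = (1.0986 − 0.79057×2.4765)/0.20943 = -4.1028 → z₀ = 0.01653 m
V₃ = V₁ · ln(z₃/z₀)/ln(z₁/z₀) = 11.4 × 8.7472/5.2014 = 19.1713 m/s

19.2 m/s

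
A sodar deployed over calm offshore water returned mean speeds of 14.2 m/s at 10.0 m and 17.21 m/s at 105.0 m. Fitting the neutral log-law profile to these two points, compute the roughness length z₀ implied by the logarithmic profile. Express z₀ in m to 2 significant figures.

Log law: V(z) ∝ ln(z/z₀). With r = V₁/V₂ = 14.2/17.21 = 0.82510,
r · ln(z₂/z₀) = ln(z₁/z₀) ⇒ ln z₀ = (ln z₁ − r·ln z₂)/(1 − r)
ln z₀ = (2.30259 − 0.82510×4.65396) / 0.17490 = -8.7903
z₀ = exp(-8.7903) = 0.0001522 m

z₀ ≈ 0.00015 m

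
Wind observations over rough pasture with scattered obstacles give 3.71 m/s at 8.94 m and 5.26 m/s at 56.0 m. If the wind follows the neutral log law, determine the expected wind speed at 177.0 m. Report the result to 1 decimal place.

6.2 m/s

Log law: V ∝ ln(z/z₀). From the pair, with r = V₁/V₂ = 0.70532,
ln z₀ = (ln z₁ − r·ln z₂)/(1 − r) = (2.1905 − 0.70532×4.0254)/0.29468 = -2.2012 → z₀ = 0.1107 m
V₃ = V₁ · ln(z₃/z₀)/ln(z₁/z₀) = 3.71 × 7.3773/4.3917 = 6.2322 m/s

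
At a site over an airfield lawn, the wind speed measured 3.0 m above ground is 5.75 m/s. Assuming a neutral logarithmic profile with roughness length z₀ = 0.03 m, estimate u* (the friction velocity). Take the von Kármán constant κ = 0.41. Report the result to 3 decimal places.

u* ≈ 0.512 m/s

Log law: V(z) = (u*/κ) · ln(z/z₀) ⇒ u* = κ · V / ln(z/z₀)
u* = 0.41 × 5.75 / ln(3.0/0.03) = 0.41 × 5.75 / 4.6052
   = 2.3575 / 4.6052 = 0.5119 m/s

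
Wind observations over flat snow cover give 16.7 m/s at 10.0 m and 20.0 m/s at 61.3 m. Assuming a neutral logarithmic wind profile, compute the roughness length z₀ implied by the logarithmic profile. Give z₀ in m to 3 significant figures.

Log law: V(z) ∝ ln(z/z₀). With r = V₁/V₂ = 16.7/20.0 = 0.83500,
r · ln(z₂/z₀) = ln(z₁/z₀) ⇒ ln z₀ = (ln z₁ − r·ln z₂)/(1 − r)
ln z₀ = (2.30259 − 0.83500×4.11578) / 0.16500 = -6.8733
z₀ = exp(-6.8733) = 0.001035 m

z₀ ≈ 0.00104 m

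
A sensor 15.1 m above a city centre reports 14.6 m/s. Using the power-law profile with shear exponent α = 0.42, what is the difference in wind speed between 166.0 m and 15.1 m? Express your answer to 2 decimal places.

25.36 m/s

Power law: V₂ = V₁ · (z₂/z₁)^α = 14.6 × (10.9934)^0.42 = 39.9602 m/s
ΔV = 39.9602 − 14.6 = 25.3602 m/s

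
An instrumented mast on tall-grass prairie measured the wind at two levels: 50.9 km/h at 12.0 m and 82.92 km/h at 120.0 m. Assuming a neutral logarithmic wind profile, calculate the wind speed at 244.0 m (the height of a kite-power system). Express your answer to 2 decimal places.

92.79 km/h

Log law: V ∝ ln(z/z₀). From the pair, with r = V₁/V₂ = 0.61384,
ln z₀ = (ln z₁ − r·ln z₂)/(1 − r) = (2.4849 − 0.61384×4.7875)/0.38616 = -1.1754 → z₀ = 0.3087 m
V₃ = V₁ · ln(z₃/z₀)/ln(z₁/z₀) = 50.9 × 6.6725/3.6603 = 92.7888 km/h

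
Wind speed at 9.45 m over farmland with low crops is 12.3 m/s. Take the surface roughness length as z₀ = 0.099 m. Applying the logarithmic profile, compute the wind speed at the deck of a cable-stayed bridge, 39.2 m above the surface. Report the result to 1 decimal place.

Log law: V(z) ∝ ln(z/z₀), so V₂/V₁ = ln(z₂/z₀) / ln(z₁/z₀).
ln(39.2/0.099) = 5.9813, ln(9.45/0.099) = 4.5587
V₂ = 12.3 × 5.9813/4.5587 = 12.3 × 1.3121 = 16.1386 m/s

16.1 m/s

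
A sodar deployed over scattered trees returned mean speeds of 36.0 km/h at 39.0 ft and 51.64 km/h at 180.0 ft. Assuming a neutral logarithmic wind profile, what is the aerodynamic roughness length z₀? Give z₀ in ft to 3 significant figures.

Log law: V(z) ∝ ln(z/z₀). With r = V₁/V₂ = 36.0/51.64 = 0.69713,
r · ln(z₂/z₀) = ln(z₁/z₀) ⇒ ln z₀ = (ln z₁ − r·ln z₂)/(1 − r)
ln z₀ = (3.66356 − 0.69713×5.19296) / 0.30287 = 0.1432
z₀ = exp(0.1432) = 1.154 ft

z₀ ≈ 1.15 ft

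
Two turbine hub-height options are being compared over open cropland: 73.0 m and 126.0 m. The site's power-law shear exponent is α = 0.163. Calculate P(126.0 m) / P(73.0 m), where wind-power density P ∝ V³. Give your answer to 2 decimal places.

1.31

Speed ratio: V_B/V_A = (z_B/z_A)^α = (126.0/73.0)^0.163 = (1.7260)^0.163 = 1.09305
Power-density ratio: P_B/P_A = (V_B/V_A)³ = (1.09305)³ = 1.30592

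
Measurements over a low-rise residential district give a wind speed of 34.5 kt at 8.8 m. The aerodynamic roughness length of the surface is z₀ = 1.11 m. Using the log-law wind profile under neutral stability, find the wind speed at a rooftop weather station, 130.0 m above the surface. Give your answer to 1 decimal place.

Log law: V(z) ∝ ln(z/z₀), so V₂/V₁ = ln(z₂/z₀) / ln(z₁/z₀).
ln(130.0/1.11) = 4.7632, ln(8.8/1.11) = 2.0704
V₂ = 34.5 × 4.7632/2.0704 = 34.5 × 2.3006 = 79.3712 kt

79.4 kt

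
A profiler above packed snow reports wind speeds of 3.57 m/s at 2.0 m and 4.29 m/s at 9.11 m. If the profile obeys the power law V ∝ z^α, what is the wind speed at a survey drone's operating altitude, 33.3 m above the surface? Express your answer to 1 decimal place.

5.0 m/s

First find α: α = ln(V₂/V₁)/ln(z₂/z₁) = ln(4.29/3.57)/ln(9.11/2.0) = 0.18372/1.51623 = 0.1212
Extrapolate from 9.11 m to 33.3 m: V₃ = 4.29 × (33.3/9.11)^0.1212 = 4.29 × 1.1701 = 5.0196 m/s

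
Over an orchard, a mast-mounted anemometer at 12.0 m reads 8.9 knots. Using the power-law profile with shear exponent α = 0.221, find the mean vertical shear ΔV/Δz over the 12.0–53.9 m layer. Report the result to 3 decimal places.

0.084 knots/m

Power law: V₂ = V₁ · (z₂/z₁)^α = 8.9 × (4.4917)^0.221 = 12.4043 knots
ΔV/Δz = (12.4043 − 8.9)/(53.9 − 12.0) = 3.5043/41.9000 = 0.08363 knots/m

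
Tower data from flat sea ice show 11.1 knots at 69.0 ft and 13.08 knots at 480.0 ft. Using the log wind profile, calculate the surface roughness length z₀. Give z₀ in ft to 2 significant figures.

Log law: V(z) ∝ ln(z/z₀). With r = V₁/V₂ = 11.1/13.08 = 0.84862,
r · ln(z₂/z₀) = ln(z₁/z₀) ⇒ ln z₀ = (ln z₁ − r·ln z₂)/(1 − r)
ln z₀ = (4.23411 − 0.84862×6.17379) / 0.15138 = -6.6399
z₀ = exp(-6.6399) = 0.001307 ft

z₀ ≈ 0.0013 ft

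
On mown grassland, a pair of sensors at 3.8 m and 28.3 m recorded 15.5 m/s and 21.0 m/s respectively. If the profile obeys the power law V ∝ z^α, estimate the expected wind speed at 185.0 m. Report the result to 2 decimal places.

First find α: α = ln(V₂/V₁)/ln(z₂/z₁) = ln(21.0/15.5)/ln(28.3/3.8) = 0.30368/2.00786 = 0.1512
Extrapolate from 28.3 m to 185.0 m: V₃ = 21.0 × (185.0/28.3)^0.1512 = 21.0 × 1.3284 = 27.8961 m/s

27.90 m/s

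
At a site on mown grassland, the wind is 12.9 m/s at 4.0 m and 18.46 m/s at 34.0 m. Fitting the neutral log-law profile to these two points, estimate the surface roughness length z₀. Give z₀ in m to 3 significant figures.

z₀ ≈ 0.0279 m

Log law: V(z) ∝ ln(z/z₀). With r = V₁/V₂ = 12.9/18.46 = 0.69881,
r · ln(z₂/z₀) = ln(z₁/z₀) ⇒ ln z₀ = (ln z₁ − r·ln z₂)/(1 − r)
ln z₀ = (1.38629 − 0.69881×3.52636) / 0.30119 = -3.5790
z₀ = exp(-3.5790) = 0.02790 m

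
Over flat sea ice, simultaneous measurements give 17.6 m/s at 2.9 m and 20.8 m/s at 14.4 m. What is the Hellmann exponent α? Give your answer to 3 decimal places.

α ≈ 0.104

Power law: V₂/V₁ = (z₂/z₁)^α ⇒ α = ln(V₂/V₁) / ln(z₂/z₁)
α = ln(20.8/17.6) / ln(14.4/2.9) = ln(1.1818) / ln(4.9655)
  = 0.16705 / 1.60252 = 0.10424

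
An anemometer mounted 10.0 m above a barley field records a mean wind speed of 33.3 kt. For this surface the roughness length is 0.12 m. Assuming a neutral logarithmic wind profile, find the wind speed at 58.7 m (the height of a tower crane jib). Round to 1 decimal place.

46.6 kt

Log law: V(z) ∝ ln(z/z₀), so V₂/V₁ = ln(z₂/z₀) / ln(z₁/z₀).
ln(58.7/0.12) = 6.1927, ln(10.0/0.12) = 4.4228
V₂ = 33.3 × 6.1927/4.4228 = 33.3 × 1.4002 = 46.6254 kt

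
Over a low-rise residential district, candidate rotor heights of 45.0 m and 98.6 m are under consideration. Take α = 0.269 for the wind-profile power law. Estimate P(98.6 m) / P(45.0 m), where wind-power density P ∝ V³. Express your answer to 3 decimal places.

Speed ratio: V_B/V_A = (z_B/z_A)^α = (98.6/45.0)^0.269 = (2.1911)^0.269 = 1.23492
Power-density ratio: P_B/P_A = (V_B/V_A)³ = (1.23492)³ = 1.88329

1.883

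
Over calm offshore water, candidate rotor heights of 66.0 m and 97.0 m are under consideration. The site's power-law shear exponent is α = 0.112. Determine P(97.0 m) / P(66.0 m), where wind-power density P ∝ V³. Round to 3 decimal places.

Speed ratio: V_B/V_A = (z_B/z_A)^α = (97.0/66.0)^0.112 = (1.4697)^0.112 = 1.04407
Power-density ratio: P_B/P_A = (V_B/V_A)³ = (1.04407)³ = 1.13812

1.138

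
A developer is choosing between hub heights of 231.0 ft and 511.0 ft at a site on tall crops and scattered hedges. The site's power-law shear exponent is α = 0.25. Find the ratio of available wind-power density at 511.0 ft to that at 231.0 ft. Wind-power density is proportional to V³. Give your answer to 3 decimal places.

1.814

Speed ratio: V_B/V_A = (z_B/z_A)^α = (511.0/231.0)^0.25 = (2.2121)^0.25 = 1.21956
Power-density ratio: P_B/P_A = (V_B/V_A)³ = (1.21956)³ = 1.81387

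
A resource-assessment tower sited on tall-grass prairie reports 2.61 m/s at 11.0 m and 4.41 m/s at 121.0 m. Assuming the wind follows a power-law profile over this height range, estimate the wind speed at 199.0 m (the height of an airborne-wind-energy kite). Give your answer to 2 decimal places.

First find α: α = ln(V₂/V₁)/ln(z₂/z₁) = ln(4.41/2.61)/ln(121.0/11.0) = 0.52452/2.39790 = 0.2187
Extrapolate from 121.0 m to 199.0 m: V₃ = 4.41 × (199.0/121.0)^0.2187 = 4.41 × 1.1150 = 4.9170 m/s

4.92 m/s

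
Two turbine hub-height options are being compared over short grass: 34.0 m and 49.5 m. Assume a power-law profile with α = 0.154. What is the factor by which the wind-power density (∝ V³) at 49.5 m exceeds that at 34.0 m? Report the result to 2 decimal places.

1.19

Speed ratio: V_B/V_A = (z_B/z_A)^α = (49.5/34.0)^0.154 = (1.4559)^0.154 = 1.05955
Power-density ratio: P_B/P_A = (V_B/V_A)³ = (1.05955)³ = 1.18950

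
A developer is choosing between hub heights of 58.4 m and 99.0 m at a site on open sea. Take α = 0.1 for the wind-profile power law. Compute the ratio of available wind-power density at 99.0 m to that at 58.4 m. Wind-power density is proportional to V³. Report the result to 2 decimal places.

Speed ratio: V_B/V_A = (z_B/z_A)^α = (99.0/58.4)^0.1 = (1.6952)^0.1 = 1.05420
Power-density ratio: P_B/P_A = (V_B/V_A)³ = (1.05420)³ = 1.17157

1.17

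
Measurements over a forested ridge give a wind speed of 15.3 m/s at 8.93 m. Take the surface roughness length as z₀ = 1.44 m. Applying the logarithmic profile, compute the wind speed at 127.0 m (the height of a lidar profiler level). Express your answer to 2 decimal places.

37.56 m/s

Log law: V(z) ∝ ln(z/z₀), so V₂/V₁ = ln(z₂/z₀) / ln(z₁/z₀).
ln(127.0/1.44) = 4.4795, ln(8.93/1.44) = 1.8248
V₂ = 15.3 × 4.4795/1.8248 = 15.3 × 2.4548 = 37.5592 m/s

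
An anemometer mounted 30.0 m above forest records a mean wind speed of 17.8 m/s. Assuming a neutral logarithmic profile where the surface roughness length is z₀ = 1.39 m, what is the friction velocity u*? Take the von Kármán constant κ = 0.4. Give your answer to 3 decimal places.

Log law: V(z) = (u*/κ) · ln(z/z₀) ⇒ u* = κ · V / ln(z/z₀)
u* = 0.4 × 17.8 / ln(30.0/1.39) = 0.4 × 17.8 / 3.0719
   = 7.1200 / 3.0719 = 2.3178 m/s

u* ≈ 2.318 m/s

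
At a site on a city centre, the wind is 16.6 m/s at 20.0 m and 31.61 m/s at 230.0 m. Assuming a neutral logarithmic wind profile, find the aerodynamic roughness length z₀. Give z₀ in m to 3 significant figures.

z₀ ≈ 1.34 m

Log law: V(z) ∝ ln(z/z₀). With r = V₁/V₂ = 16.6/31.61 = 0.52515,
r · ln(z₂/z₀) = ln(z₁/z₀) ⇒ ln z₀ = (ln z₁ − r·ln z₂)/(1 − r)
ln z₀ = (2.99573 − 0.52515×5.43808) / 0.47485 = 0.2947
z₀ = exp(0.2947) = 1.343 m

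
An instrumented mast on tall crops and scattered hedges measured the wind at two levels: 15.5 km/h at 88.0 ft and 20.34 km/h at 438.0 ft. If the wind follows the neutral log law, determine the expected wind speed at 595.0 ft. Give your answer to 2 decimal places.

Log law: V ∝ ln(z/z₀). From the pair, with r = V₁/V₂ = 0.76205,
ln z₀ = (ln z₁ − r·ln z₂)/(1 − r) = (4.4773 − 0.76205×6.0822)/0.23795 = -0.6623 → z₀ = 0.5157 ft
V₃ = V₁ · ln(z₃/z₀)/ln(z₁/z₀) = 15.5 × 7.0508/5.1396 = 21.2639 km/h

21.26 km/h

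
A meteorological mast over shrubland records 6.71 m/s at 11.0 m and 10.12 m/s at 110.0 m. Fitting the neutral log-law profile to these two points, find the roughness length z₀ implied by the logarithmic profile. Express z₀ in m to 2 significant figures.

Log law: V(z) ∝ ln(z/z₀). With r = V₁/V₂ = 6.71/10.12 = 0.66304,
r · ln(z₂/z₀) = ln(z₁/z₀) ⇒ ln z₀ = (ln z₁ − r·ln z₂)/(1 − r)
ln z₀ = (2.39790 − 0.66304×4.70048) / 0.33696 = -2.1330
z₀ = exp(-2.1330) = 0.1185 m

z₀ ≈ 0.12 m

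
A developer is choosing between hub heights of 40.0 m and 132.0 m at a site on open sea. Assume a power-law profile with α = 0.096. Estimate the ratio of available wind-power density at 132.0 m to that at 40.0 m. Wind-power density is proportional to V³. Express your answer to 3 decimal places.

1.410

Speed ratio: V_B/V_A = (z_B/z_A)^α = (132.0/40.0)^0.096 = (3.3000)^0.096 = 1.12144
Power-density ratio: P_B/P_A = (V_B/V_A)³ = (1.12144)³ = 1.41037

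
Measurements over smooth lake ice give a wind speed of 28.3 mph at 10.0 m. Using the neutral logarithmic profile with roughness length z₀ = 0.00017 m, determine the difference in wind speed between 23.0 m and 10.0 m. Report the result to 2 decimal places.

Log law: V₂ = V₁ · ln(z₂/z₀)/ln(z₁/z₀) = 28.3 × 11.8152/10.9823 = 30.4463 mph
ΔV = 30.4463 − 28.3 = 2.1463 mph

2.15 mph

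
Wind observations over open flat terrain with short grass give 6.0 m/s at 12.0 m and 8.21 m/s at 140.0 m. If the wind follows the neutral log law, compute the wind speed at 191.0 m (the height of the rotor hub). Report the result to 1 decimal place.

Log law: V ∝ ln(z/z₀). From the pair, with r = V₁/V₂ = 0.73082,
ln z₀ = (ln z₁ − r·ln z₂)/(1 − r) = (2.4849 − 0.73082×4.9416)/0.26918 = -4.1850 → z₀ = 0.01522 m
V₃ = V₁ · ln(z₃/z₀)/ln(z₁/z₀) = 6.0 × 9.4372/6.6699 = 8.4894 m/s

8.5 m/s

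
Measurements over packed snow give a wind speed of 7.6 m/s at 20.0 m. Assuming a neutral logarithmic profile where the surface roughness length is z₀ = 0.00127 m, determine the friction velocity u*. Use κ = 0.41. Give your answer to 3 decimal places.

u* ≈ 0.322 m/s

Log law: V(z) = (u*/κ) · ln(z/z₀) ⇒ u* = κ · V / ln(z/z₀)
u* = 0.41 × 7.6 / ln(20.0/0.00127) = 0.41 × 7.6 / 9.6645
   = 3.1160 / 9.6645 = 0.3224 m/s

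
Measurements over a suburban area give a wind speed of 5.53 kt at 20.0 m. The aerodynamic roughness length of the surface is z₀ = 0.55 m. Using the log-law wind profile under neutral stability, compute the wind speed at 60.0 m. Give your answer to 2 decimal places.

Log law: V(z) ∝ ln(z/z₀), so V₂/V₁ = ln(z₂/z₀) / ln(z₁/z₀).
ln(60.0/0.55) = 4.6922, ln(20.0/0.55) = 3.5936
V₂ = 5.53 × 4.6922/3.5936 = 5.53 × 1.3057 = 7.2206 kt

7.22 kt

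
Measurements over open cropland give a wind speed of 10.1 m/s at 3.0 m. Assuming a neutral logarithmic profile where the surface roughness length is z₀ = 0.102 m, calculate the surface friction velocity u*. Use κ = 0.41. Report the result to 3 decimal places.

Log law: V(z) = (u*/κ) · ln(z/z₀) ⇒ u* = κ · V / ln(z/z₀)
u* = 0.41 × 10.1 / ln(3.0/0.102) = 0.41 × 10.1 / 3.3814
   = 4.1410 / 3.3814 = 1.2246 m/s

u* ≈ 1.225 m/s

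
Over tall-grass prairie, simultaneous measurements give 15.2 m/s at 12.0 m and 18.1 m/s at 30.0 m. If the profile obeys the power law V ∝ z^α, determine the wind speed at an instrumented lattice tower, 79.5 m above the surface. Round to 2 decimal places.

First find α: α = ln(V₂/V₁)/ln(z₂/z₁) = ln(18.1/15.2)/ln(30.0/12.0) = 0.17462/0.91629 = 0.1906
Extrapolate from 30.0 m to 79.5 m: V₃ = 18.1 × (79.5/30.0)^0.1906 = 18.1 × 1.2041 = 21.7940 m/s

21.79 m/s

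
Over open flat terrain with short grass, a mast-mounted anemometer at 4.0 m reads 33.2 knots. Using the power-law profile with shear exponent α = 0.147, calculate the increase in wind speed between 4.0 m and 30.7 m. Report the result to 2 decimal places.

11.60 knots

Power law: V₂ = V₁ · (z₂/z₁)^α = 33.2 × (7.6750)^0.147 = 44.7966 knots
ΔV = 44.7966 − 33.2 = 11.5966 knots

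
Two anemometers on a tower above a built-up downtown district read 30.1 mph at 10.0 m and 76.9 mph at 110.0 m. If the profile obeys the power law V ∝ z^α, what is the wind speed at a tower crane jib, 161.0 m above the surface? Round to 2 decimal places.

First find α: α = ln(V₂/V₁)/ln(z₂/z₁) = ln(76.9/30.1)/ln(110.0/10.0) = 0.93798/2.39790 = 0.3912
Extrapolate from 110.0 m to 161.0 m: V₃ = 76.9 × (161.0/110.0)^0.3912 = 76.9 × 1.1607 = 89.2562 mph

89.26 mph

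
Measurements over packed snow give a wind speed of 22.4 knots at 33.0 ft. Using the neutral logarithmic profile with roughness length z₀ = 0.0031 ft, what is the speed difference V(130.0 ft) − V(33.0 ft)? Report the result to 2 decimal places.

Log law: V₂ = V₁ · ln(z₂/z₀)/ln(z₁/z₀) = 22.4 × 10.6439/9.2729 = 25.7119 knots
ΔV = 25.7119 − 22.4 = 3.3119 knots

3.31 knots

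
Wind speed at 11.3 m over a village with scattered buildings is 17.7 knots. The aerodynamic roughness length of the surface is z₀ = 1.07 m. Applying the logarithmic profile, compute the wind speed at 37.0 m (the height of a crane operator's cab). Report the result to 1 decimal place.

Log law: V(z) ∝ ln(z/z₀), so V₂/V₁ = ln(z₂/z₀) / ln(z₁/z₀).
ln(37.0/1.07) = 3.5433, ln(11.3/1.07) = 2.3571
V₂ = 17.7 × 3.5433/2.3571 = 17.7 × 1.5032 = 26.6066 knots

26.6 knots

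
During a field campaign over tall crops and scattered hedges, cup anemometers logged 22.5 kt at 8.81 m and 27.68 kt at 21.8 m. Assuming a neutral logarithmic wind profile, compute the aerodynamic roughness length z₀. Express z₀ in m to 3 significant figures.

Log law: V(z) ∝ ln(z/z₀). With r = V₁/V₂ = 22.5/27.68 = 0.81286,
r · ln(z₂/z₀) = ln(z₁/z₀) ⇒ ln z₀ = (ln z₁ − r·ln z₂)/(1 − r)
ln z₀ = (2.17589 − 0.81286×3.08191) / 0.18714 = -1.7595
z₀ = exp(-1.7595) = 0.1721 m

z₀ ≈ 0.172 m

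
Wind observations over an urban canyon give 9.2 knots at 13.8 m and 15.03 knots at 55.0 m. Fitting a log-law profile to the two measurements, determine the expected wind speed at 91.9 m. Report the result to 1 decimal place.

17.2 knots

Log law: V ∝ ln(z/z₀). From the pair, with r = V₁/V₂ = 0.61211,
ln z₀ = (ln z₁ − r·ln z₂)/(1 − r) = (2.6247 − 0.61211×4.0073)/0.38789 = 0.4428 → z₀ = 1.557 m
V₃ = V₁ · ln(z₃/z₀)/ln(z₁/z₀) = 9.2 × 4.0779/2.1819 = 17.1946 knots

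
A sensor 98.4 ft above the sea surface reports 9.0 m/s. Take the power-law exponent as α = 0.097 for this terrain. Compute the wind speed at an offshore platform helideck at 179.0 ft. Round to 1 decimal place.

Power-law profile: V₂ = V₁ · (z₂/z₁)^α
V₂ = 9.0 × (179.0/98.4)^0.097 = 9.0 × (1.8191)^0.097
    = 9.0 × 1.0598 = 9.5378 m/s

9.5 m/s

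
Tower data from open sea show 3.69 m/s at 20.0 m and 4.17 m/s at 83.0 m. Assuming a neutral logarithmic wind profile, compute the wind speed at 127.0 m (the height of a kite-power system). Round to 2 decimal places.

Log law: V ∝ ln(z/z₀). From the pair, with r = V₁/V₂ = 0.88489,
ln z₀ = (ln z₁ − r·ln z₂)/(1 − r) = (2.9957 − 0.88489×4.4188)/0.11511 = -7.9444 → z₀ = 0.0003546 m
V₃ = V₁ · ln(z₃/z₀)/ln(z₁/z₀) = 3.69 × 12.7886/10.9401 = 4.3135 m/s

4.31 m/s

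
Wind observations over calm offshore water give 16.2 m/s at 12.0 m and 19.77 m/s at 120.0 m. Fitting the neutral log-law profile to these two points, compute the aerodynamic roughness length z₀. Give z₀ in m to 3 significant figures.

z₀ ≈ 0.000348 m

Log law: V(z) ∝ ln(z/z₀). With r = V₁/V₂ = 16.2/19.77 = 0.81942,
r · ln(z₂/z₀) = ln(z₁/z₀) ⇒ ln z₀ = (ln z₁ − r·ln z₂)/(1 − r)
ln z₀ = (2.48491 − 0.81942×4.78749) / 0.18058 = -7.9638
z₀ = exp(-7.9638) = 0.0003478 m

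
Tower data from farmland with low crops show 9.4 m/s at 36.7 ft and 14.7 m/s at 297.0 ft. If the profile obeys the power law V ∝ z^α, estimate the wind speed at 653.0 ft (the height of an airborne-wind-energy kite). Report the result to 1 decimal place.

17.4 m/s

First find α: α = ln(V₂/V₁)/ln(z₂/z₁) = ln(14.7/9.4)/ln(297.0/36.7) = 0.44714/2.09096 = 0.2138
Extrapolate from 297.0 ft to 653.0 ft: V₃ = 14.7 × (653.0/297.0)^0.2138 = 14.7 × 1.1835 = 17.3974 m/s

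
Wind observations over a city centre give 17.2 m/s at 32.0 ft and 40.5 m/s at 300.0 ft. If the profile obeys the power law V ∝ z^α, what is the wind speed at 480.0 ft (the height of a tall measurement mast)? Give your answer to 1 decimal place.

First find α: α = ln(V₂/V₁)/ln(z₂/z₁) = ln(40.5/17.2)/ln(300.0/32.0) = 0.85639/2.23805 = 0.3827
Extrapolate from 300.0 ft to 480.0 ft: V₃ = 40.5 × (480.0/300.0)^0.3827 = 40.5 × 1.1970 = 48.4799 m/s

48.5 m/s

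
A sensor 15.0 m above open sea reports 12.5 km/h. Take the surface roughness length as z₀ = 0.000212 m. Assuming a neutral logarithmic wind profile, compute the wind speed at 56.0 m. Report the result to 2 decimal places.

13.97 km/h

Log law: V(z) ∝ ln(z/z₀), so V₂/V₁ = ln(z₂/z₀) / ln(z₁/z₀).
ln(56.0/0.000212) = 12.4843, ln(15.0/0.000212) = 11.1670
V₂ = 12.5 × 12.4843/11.1670 = 12.5 × 1.1180 = 13.9746 km/h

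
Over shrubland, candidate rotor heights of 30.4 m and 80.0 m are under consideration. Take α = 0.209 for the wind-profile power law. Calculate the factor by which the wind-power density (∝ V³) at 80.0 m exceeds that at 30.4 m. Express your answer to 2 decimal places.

Speed ratio: V_B/V_A = (z_B/z_A)^α = (80.0/30.4)^0.209 = (2.6316)^0.209 = 1.22412
Power-density ratio: P_B/P_A = (V_B/V_A)³ = (1.22412)³ = 1.83432

1.83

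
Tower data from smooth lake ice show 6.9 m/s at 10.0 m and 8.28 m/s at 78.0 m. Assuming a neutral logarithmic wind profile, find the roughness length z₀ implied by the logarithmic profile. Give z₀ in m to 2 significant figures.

Log law: V(z) ∝ ln(z/z₀). With r = V₁/V₂ = 6.9/8.28 = 0.83333,
r · ln(z₂/z₀) = ln(z₁/z₀) ⇒ ln z₀ = (ln z₁ − r·ln z₂)/(1 − r)
ln z₀ = (2.30259 − 0.83333×4.35671) / 0.16667 = -7.9680
z₀ = exp(-7.9680) = 0.0003464 m

z₀ ≈ 0.00035 m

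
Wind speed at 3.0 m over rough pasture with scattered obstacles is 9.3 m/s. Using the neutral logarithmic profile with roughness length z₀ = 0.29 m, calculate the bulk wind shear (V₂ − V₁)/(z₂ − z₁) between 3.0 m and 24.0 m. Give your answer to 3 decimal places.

0.394 m/s/m

Log law: V₂ = V₁ · ln(z₂/z₀)/ln(z₁/z₀) = 9.3 × 4.4159/2.3365 = 17.5769 m/s
ΔV/Δz = (17.5769 − 9.3)/(24.0 − 3.0) = 8.2769/21.0000 = 0.39414 m/s/m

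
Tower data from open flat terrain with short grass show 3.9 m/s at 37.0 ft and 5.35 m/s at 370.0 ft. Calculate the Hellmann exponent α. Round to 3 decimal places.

α ≈ 0.137

Power law: V₂/V₁ = (z₂/z₁)^α ⇒ α = ln(V₂/V₁) / ln(z₂/z₁)
α = ln(5.35/3.9) / ln(370.0/37.0) = ln(1.3718) / ln(10.0000)
  = 0.31612 / 2.30259 = 0.13729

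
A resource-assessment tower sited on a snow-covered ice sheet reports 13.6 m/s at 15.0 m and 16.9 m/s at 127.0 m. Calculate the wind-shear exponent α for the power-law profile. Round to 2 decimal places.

α ≈ 0.10

Power law: V₂/V₁ = (z₂/z₁)^α ⇒ α = ln(V₂/V₁) / ln(z₂/z₁)
α = ln(16.9/13.6) / ln(127.0/15.0) = ln(1.2426) / ln(8.4667)
  = 0.21724 / 2.13614 = 0.10170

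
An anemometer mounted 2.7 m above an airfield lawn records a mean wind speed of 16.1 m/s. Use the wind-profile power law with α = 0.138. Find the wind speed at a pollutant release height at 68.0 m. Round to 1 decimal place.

Power-law profile: V₂ = V₁ · (z₂/z₁)^α
V₂ = 16.1 × (68.0/2.7)^0.138 = 16.1 × (25.1852)^0.138
    = 16.1 × 1.5608 = 25.1295 m/s

25.1 m/s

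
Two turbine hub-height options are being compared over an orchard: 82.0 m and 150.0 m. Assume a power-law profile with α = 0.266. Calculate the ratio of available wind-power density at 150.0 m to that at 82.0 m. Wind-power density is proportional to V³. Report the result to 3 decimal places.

1.619

Speed ratio: V_B/V_A = (z_B/z_A)^α = (150.0/82.0)^0.266 = (1.8293)^0.266 = 1.17426
Power-density ratio: P_B/P_A = (V_B/V_A)³ = (1.17426)³ = 1.61919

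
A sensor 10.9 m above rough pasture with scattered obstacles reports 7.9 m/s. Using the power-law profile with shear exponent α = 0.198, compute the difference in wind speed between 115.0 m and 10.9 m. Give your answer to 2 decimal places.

4.70 m/s

Power law: V₂ = V₁ · (z₂/z₁)^α = 7.9 × (10.5505)^0.198 = 12.5961 m/s
ΔV = 12.5961 − 7.9 = 4.6961 m/s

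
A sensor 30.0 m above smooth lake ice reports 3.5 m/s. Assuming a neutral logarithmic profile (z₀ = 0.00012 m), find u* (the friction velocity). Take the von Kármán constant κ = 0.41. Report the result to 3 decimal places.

u* ≈ 0.115 m/s

Log law: V(z) = (u*/κ) · ln(z/z₀) ⇒ u* = κ · V / ln(z/z₀)
u* = 0.41 × 3.5 / ln(30.0/0.00012) = 0.41 × 3.5 / 12.4292
   = 1.4350 / 12.4292 = 0.1155 m/s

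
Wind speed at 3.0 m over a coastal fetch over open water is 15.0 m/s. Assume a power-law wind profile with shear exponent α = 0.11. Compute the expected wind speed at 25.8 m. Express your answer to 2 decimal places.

19.01 m/s

Power-law profile: V₂ = V₁ · (z₂/z₁)^α
V₂ = 15.0 × (25.8/3.0)^0.11 = 15.0 × (8.6000)^0.11
    = 15.0 × 1.2671 = 19.0058 m/s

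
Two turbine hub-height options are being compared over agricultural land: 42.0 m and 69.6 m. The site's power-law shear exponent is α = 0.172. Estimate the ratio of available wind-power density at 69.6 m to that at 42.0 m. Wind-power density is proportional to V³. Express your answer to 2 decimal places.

1.30

Speed ratio: V_B/V_A = (z_B/z_A)^α = (69.6/42.0)^0.172 = (1.6571)^0.172 = 1.09076
Power-density ratio: P_B/P_A = (V_B/V_A)³ = (1.09076)³ = 1.29775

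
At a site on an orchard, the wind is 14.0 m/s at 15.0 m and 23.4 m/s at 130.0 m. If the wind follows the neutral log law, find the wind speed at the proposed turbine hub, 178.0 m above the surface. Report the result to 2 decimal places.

Log law: V ∝ ln(z/z₀). From the pair, with r = V₁/V₂ = 0.59829,
ln z₀ = (ln z₁ − r·ln z₂)/(1 − r) = (2.7081 − 0.59829×4.8675)/0.40171 = -0.5082 → z₀ = 0.6016 m
V₃ = V₁ · ln(z₃/z₀)/ln(z₁/z₀) = 14.0 × 5.6900/3.2163 = 24.7679 m/s

24.77 m/s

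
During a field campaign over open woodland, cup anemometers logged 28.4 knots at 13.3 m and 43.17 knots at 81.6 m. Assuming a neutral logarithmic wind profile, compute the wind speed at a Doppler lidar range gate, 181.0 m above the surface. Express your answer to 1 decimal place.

49.7 knots

Log law: V ∝ ln(z/z₀). From the pair, with r = V₁/V₂ = 0.65786,
ln z₀ = (ln z₁ − r·ln z₂)/(1 − r) = (2.5878 − 0.65786×4.4018)/0.34214 = -0.9004 → z₀ = 0.4064 m
V₃ = V₁ · ln(z₃/z₀)/ln(z₁/z₀) = 28.4 × 6.0988/3.4881 = 49.6564 knots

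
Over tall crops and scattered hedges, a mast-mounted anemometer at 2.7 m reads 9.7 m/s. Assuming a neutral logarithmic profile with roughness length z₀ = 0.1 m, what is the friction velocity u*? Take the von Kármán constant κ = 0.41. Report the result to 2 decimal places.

Log law: V(z) = (u*/κ) · ln(z/z₀) ⇒ u* = κ · V / ln(z/z₀)
u* = 0.41 × 9.7 / ln(2.7/0.1) = 0.41 × 9.7 / 3.2958
   = 3.9770 / 3.2958 = 1.2067 m/s

u* ≈ 1.21 m/s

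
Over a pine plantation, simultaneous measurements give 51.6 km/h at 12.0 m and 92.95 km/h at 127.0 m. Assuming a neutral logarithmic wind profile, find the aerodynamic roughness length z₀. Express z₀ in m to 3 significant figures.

z₀ ≈ 0.632 m

Log law: V(z) ∝ ln(z/z₀). With r = V₁/V₂ = 51.6/92.95 = 0.55514,
r · ln(z₂/z₀) = ln(z₁/z₀) ⇒ ln z₀ = (ln z₁ − r·ln z₂)/(1 − r)
ln z₀ = (2.48491 − 0.55514×4.84419) / 0.44486 = -0.4592
z₀ = exp(-0.4592) = 0.6318 m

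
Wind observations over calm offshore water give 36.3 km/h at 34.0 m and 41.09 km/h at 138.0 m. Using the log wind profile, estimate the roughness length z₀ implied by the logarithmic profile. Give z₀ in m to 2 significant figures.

z₀ ≈ 0.00083 m

Log law: V(z) ∝ ln(z/z₀). With r = V₁/V₂ = 36.3/41.09 = 0.88343,
r · ln(z₂/z₀) = ln(z₁/z₀) ⇒ ln z₀ = (ln z₁ − r·ln z₂)/(1 − r)
ln z₀ = (3.52636 − 0.88343×4.92725) / 0.11657 = -7.0900
z₀ = exp(-7.0900) = 0.0008334 m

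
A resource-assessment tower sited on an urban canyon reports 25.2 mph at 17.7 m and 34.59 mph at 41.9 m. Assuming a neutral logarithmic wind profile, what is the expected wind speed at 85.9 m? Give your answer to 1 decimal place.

42.4 mph

Log law: V ∝ ln(z/z₀). From the pair, with r = V₁/V₂ = 0.72853,
ln z₀ = (ln z₁ − r·ln z₂)/(1 − r) = (2.8736 − 0.72853×3.7353)/0.27147 = 0.5610 → z₀ = 1.752 m
V₃ = V₁ · ln(z₃/z₀)/ln(z₁/z₀) = 25.2 × 3.8922/2.3126 = 42.4128 mph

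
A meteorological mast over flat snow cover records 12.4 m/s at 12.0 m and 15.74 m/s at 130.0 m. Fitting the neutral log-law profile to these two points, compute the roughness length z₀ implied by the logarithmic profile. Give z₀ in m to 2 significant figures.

z₀ ≈ 0.0017 m

Log law: V(z) ∝ ln(z/z₀). With r = V₁/V₂ = 12.4/15.74 = 0.78780,
r · ln(z₂/z₀) = ln(z₁/z₀) ⇒ ln z₀ = (ln z₁ − r·ln z₂)/(1 − r)
ln z₀ = (2.48491 − 0.78780×4.86753) / 0.21220 = -6.3608
z₀ = exp(-6.3608) = 0.001728 m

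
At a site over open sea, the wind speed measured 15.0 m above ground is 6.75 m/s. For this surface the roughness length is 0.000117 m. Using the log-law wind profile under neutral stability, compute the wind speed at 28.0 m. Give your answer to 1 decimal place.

7.1 m/s

Log law: V(z) ∝ ln(z/z₀), so V₂/V₁ = ln(z₂/z₀) / ln(z₁/z₀).
ln(28.0/0.000117) = 12.3855, ln(15.0/0.000117) = 11.7614
V₂ = 6.75 × 12.3855/11.7614 = 6.75 × 1.0531 = 7.1082 m/s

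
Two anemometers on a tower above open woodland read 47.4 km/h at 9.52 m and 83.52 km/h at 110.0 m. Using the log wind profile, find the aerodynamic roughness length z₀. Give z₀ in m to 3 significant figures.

z₀ ≈ 0.384 m

Log law: V(z) ∝ ln(z/z₀). With r = V₁/V₂ = 47.4/83.52 = 0.56753,
r · ln(z₂/z₀) = ln(z₁/z₀) ⇒ ln z₀ = (ln z₁ − r·ln z₂)/(1 − r)
ln z₀ = (2.25339 − 0.56753×4.70048) / 0.43247 = -0.9579
z₀ = exp(-0.9579) = 0.3837 m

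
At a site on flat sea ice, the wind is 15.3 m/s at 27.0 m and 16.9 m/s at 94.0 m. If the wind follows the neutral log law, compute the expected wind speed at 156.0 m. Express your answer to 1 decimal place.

Log law: V ∝ ln(z/z₀). From the pair, with r = V₁/V₂ = 0.90533,
ln z₀ = (ln z₁ − r·ln z₂)/(1 − r) = (3.2958 − 0.90533×4.5433)/0.09467 = -8.6330 → z₀ = 0.0001781 m
V₃ = V₁ · ln(z₃/z₀)/ln(z₁/z₀) = 15.3 × 13.6828/11.9288 = 17.5497 m/s

17.5 m/s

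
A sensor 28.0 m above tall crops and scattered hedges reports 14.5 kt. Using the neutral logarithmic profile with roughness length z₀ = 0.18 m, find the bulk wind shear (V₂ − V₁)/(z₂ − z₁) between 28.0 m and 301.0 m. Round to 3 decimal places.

Log law: V₂ = V₁ · ln(z₂/z₀)/ln(z₁/z₀) = 14.5 × 7.4219/5.0470 = 21.3231 kt
ΔV/Δz = (21.3231 − 14.5)/(301.0 − 28.0) = 6.8231/273.0000 = 0.02499 kt/m

0.025 kt/m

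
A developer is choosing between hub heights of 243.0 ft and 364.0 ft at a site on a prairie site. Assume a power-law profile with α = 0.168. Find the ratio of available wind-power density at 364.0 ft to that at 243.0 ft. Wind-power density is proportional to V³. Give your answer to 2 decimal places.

Speed ratio: V_B/V_A = (z_B/z_A)^α = (364.0/243.0)^0.168 = (1.4979)^0.168 = 1.07024
Power-density ratio: P_B/P_A = (V_B/V_A)³ = (1.07024)³ = 1.22588

1.23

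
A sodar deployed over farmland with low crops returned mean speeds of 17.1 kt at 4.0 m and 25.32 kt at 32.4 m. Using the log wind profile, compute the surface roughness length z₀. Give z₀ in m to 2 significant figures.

z₀ ≈ 0.052 m

Log law: V(z) ∝ ln(z/z₀). With r = V₁/V₂ = 17.1/25.32 = 0.67536,
r · ln(z₂/z₀) = ln(z₁/z₀) ⇒ ln z₀ = (ln z₁ − r·ln z₂)/(1 − r)
ln z₀ = (1.38629 − 0.67536×3.47816) / 0.32464 = -2.9654
z₀ = exp(-2.9654) = 0.05154 m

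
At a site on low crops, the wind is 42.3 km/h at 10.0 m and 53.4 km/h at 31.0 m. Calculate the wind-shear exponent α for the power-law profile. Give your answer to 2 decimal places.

α ≈ 0.21

Power law: V₂/V₁ = (z₂/z₁)^α ⇒ α = ln(V₂/V₁) / ln(z₂/z₁)
α = ln(53.4/42.3) / ln(31.0/10.0) = ln(1.2624) / ln(3.1000)
  = 0.23302 / 1.13140 = 0.20596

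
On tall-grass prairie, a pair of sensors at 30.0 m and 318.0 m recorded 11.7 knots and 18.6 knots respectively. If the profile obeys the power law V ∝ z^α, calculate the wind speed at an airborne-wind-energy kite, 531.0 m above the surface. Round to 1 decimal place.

First find α: α = ln(V₂/V₁)/ln(z₂/z₁) = ln(18.6/11.7)/ln(318.0/30.0) = 0.46357/2.36085 = 0.1964
Extrapolate from 318.0 m to 531.0 m: V₃ = 18.6 × (531.0/318.0)^0.1964 = 18.6 × 1.1059 = 20.5701 knots

20.6 knots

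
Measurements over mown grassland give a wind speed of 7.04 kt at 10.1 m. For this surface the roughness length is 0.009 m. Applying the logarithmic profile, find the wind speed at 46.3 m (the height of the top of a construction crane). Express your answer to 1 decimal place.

8.6 kt

Log law: V(z) ∝ ln(z/z₀), so V₂/V₁ = ln(z₂/z₀) / ln(z₁/z₀).
ln(46.3/0.009) = 8.5457, ln(10.1/0.009) = 7.0231
V₂ = 7.04 × 8.5457/7.0231 = 7.04 × 1.2168 = 8.5663 kt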